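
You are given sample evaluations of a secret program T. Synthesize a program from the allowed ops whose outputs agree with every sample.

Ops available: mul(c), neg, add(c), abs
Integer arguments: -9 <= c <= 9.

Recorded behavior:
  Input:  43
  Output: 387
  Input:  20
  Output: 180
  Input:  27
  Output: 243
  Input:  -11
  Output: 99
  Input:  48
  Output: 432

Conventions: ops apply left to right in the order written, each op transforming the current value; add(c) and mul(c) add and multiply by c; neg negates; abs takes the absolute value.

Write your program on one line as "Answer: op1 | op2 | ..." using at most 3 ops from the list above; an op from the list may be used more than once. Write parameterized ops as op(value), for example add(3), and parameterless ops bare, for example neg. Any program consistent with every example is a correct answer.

abs | mul(9)

Check, running the answer program on each example:
  43 -> 43 -> 387
  20 -> 20 -> 180
  27 -> 27 -> 243
  -11 -> 11 -> 99
  48 -> 48 -> 432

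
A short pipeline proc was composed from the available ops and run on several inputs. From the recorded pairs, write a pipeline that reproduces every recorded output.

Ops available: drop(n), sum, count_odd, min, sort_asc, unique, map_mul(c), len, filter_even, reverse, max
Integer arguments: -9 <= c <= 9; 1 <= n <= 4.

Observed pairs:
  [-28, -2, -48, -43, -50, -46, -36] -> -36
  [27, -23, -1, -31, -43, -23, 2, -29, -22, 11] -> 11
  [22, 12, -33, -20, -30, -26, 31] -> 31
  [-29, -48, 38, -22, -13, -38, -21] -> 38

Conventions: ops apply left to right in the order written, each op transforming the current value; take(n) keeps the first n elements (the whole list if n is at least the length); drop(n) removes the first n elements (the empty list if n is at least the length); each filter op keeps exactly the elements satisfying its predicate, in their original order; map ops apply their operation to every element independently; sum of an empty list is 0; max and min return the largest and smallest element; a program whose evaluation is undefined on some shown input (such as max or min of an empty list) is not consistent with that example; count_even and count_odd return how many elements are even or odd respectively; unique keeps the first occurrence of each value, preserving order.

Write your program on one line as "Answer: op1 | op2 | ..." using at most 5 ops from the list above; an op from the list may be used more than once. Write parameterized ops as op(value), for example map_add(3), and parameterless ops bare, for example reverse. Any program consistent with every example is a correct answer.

unique | drop(2) | sort_asc | max

Check, running the answer program on each example:
  [-28, -2, -48, -43, -50, -46, -36] -> [-28, -2, -48, -43, -50, -46, -36] -> [-48, -43, -50, -46, -36] -> [-50, -48, -46, -43, -36] -> -36
  [27, -23, -1, -31, -43, -23, 2, -29, -22, 11] -> [27, -23, -1, -31, -43, 2, -29, -22, 11] -> [-1, -31, -43, 2, -29, -22, 11] -> [-43, -31, -29, -22, -1, 2, 11] -> 11
  [22, 12, -33, -20, -30, -26, 31] -> [22, 12, -33, -20, -30, -26, 31] -> [-33, -20, -30, -26, 31] -> [-33, -30, -26, -20, 31] -> 31
  [-29, -48, 38, -22, -13, -38, -21] -> [-29, -48, 38, -22, -13, -38, -21] -> [38, -22, -13, -38, -21] -> [-38, -22, -21, -13, 38] -> 38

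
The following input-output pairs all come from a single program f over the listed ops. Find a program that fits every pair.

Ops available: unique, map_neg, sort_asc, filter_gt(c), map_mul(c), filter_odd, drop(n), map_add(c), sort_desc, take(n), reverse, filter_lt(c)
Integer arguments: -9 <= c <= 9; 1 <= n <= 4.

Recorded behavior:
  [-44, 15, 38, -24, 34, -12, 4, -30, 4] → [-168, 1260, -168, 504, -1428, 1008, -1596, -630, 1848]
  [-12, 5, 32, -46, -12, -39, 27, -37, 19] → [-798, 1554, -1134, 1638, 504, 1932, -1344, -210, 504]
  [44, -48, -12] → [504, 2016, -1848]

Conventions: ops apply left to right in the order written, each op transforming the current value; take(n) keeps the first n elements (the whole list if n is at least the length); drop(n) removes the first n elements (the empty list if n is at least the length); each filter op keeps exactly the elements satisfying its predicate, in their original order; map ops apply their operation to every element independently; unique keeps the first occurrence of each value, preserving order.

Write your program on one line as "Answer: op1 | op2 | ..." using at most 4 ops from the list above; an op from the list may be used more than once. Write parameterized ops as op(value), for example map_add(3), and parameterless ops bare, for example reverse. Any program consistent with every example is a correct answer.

map_mul(7) | map_mul(-6) | reverse

Check, running the answer program on each example:
  [-44, 15, 38, -24, 34, -12, 4, -30, 4] -> [-308, 105, 266, -168, 238, -84, 28, -210, 28] -> [1848, -630, -1596, 1008, -1428, 504, -168, 1260, -168] -> [-168, 1260, -168, 504, -1428, 1008, -1596, -630, 1848]
  [-12, 5, 32, -46, -12, -39, 27, -37, 19] -> [-84, 35, 224, -322, -84, -273, 189, -259, 133] -> [504, -210, -1344, 1932, 504, 1638, -1134, 1554, -798] -> [-798, 1554, -1134, 1638, 504, 1932, -1344, -210, 504]
  [44, -48, -12] -> [308, -336, -84] -> [-1848, 2016, 504] -> [504, 2016, -1848]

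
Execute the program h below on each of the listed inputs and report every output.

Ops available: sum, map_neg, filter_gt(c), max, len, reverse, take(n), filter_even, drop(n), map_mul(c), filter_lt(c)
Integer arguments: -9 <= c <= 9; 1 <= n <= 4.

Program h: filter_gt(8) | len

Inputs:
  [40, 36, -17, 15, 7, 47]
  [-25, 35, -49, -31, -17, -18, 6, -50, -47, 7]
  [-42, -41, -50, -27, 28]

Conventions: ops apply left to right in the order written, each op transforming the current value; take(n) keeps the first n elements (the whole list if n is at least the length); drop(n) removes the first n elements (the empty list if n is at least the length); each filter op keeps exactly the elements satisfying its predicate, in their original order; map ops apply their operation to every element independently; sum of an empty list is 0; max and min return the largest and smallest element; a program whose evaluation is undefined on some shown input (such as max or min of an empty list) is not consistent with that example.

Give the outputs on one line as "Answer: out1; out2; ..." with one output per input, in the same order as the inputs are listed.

Execution, op by op:
  [40, 36, -17, 15, 7, 47] -> [40, 36, 15, 47] -> 4
  [-25, 35, -49, -31, -17, -18, 6, -50, -47, 7] -> [35] -> 1
  [-42, -41, -50, -27, 28] -> [28] -> 1

4; 1; 1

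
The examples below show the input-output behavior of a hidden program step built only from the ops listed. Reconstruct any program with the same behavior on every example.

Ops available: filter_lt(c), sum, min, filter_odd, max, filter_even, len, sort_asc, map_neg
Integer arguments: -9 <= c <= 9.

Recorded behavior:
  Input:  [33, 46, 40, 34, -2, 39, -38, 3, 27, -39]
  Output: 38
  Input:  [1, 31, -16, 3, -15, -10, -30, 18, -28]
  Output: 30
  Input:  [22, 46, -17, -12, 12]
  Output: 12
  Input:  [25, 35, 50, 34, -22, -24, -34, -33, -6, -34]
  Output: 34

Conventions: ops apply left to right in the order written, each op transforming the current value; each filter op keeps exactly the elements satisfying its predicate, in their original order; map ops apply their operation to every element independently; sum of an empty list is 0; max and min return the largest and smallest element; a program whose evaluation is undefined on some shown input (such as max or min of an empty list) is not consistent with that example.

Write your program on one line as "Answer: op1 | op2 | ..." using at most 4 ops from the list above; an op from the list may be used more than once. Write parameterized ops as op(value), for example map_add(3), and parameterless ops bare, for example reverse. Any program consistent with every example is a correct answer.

filter_even | sort_asc | map_neg | max

Check, running the answer program on each example:
  [33, 46, 40, 34, -2, 39, -38, 3, 27, -39] -> [46, 40, 34, -2, -38] -> [-38, -2, 34, 40, 46] -> [38, 2, -34, -40, -46] -> 38
  [1, 31, -16, 3, -15, -10, -30, 18, -28] -> [-16, -10, -30, 18, -28] -> [-30, -28, -16, -10, 18] -> [30, 28, 16, 10, -18] -> 30
  [22, 46, -17, -12, 12] -> [22, 46, -12, 12] -> [-12, 12, 22, 46] -> [12, -12, -22, -46] -> 12
  [25, 35, 50, 34, -22, -24, -34, -33, -6, -34] -> [50, 34, -22, -24, -34, -6, -34] -> [-34, -34, -24, -22, -6, 34, 50] -> [34, 34, 24, 22, 6, -34, -50] -> 34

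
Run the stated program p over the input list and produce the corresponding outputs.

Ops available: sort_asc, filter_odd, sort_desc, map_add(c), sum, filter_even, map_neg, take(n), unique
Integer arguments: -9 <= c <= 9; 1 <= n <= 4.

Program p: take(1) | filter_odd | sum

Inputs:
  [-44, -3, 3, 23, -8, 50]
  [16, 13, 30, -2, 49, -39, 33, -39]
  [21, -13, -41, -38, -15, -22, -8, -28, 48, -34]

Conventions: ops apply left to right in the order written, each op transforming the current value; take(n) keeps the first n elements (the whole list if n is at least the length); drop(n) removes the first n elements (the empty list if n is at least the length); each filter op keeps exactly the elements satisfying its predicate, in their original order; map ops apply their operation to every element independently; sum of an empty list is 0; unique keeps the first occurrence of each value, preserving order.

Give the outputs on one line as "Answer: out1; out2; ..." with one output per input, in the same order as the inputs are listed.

0; 0; 21

Execution, op by op:
  [-44, -3, 3, 23, -8, 50] -> [-44] -> [] -> 0
  [16, 13, 30, -2, 49, -39, 33, -39] -> [16] -> [] -> 0
  [21, -13, -41, -38, -15, -22, -8, -28, 48, -34] -> [21] -> [21] -> 21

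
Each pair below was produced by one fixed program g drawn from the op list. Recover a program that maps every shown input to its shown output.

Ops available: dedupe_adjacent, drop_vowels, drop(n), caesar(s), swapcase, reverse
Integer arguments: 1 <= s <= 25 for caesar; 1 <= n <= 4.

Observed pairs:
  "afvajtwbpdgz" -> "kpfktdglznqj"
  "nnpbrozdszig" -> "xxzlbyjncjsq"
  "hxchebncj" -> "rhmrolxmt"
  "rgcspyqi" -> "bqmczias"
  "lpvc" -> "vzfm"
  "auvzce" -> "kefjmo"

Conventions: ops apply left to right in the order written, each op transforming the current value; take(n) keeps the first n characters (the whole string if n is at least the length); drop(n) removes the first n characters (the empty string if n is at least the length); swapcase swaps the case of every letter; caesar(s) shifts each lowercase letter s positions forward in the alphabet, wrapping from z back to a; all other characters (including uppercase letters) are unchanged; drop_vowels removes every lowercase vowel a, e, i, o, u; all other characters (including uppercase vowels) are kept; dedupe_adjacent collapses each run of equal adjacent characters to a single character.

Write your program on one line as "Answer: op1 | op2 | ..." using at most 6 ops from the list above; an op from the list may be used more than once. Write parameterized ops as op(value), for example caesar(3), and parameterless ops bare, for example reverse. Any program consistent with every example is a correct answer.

caesar(3) | reverse | caesar(9) | reverse | caesar(24)

Check, running the answer program on each example:
  "afvajtwbpdgz" -> "diydmwzesgjc" -> "cjgsezwmdyid" -> "lspbnifvmhrm" -> "mrhmvfinbpsl" -> "kpfktdglznqj"
  "nnpbrozdszig" -> "qqseurcgvclj" -> "jlcvgcruesqq" -> "sulepladnbzz" -> "zzbndalpelus" -> "xxzlbyjncjsq"
  "hxchebncj" -> "kafkheqfm" -> "mfqehkfak" -> "voznqtojt" -> "tjotqnzov" -> "rhmrolxmt"
  "rgcspyqi" -> "ujfvsbtl" -> "ltbsvfju" -> "uckbeosd" -> "dsoebkcu" -> "bqmczias"
  "lpvc" -> "osyf" -> "fyso" -> "ohbx" -> "xbho" -> "vzfm"
  "auvzce" -> "dxycfh" -> "hfcyxd" -> "qolhgm" -> "mghloq" -> "kefjmo"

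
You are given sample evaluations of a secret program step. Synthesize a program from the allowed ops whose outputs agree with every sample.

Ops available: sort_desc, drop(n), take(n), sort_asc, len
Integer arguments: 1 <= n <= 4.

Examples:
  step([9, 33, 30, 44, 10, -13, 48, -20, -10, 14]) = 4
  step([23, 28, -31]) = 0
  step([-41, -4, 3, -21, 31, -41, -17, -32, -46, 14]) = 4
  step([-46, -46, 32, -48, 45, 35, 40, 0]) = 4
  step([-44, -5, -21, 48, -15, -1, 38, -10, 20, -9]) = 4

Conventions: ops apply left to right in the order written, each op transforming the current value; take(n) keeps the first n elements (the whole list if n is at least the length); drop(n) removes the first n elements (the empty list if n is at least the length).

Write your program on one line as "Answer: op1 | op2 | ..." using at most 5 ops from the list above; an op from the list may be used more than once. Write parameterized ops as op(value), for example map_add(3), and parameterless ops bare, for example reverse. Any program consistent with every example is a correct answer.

drop(4) | take(4) | sort_desc | len

Check, running the answer program on each example:
  [9, 33, 30, 44, 10, -13, 48, -20, -10, 14] -> [10, -13, 48, -20, -10, 14] -> [10, -13, 48, -20] -> [48, 10, -13, -20] -> 4
  [23, 28, -31] -> [] -> [] -> [] -> 0
  [-41, -4, 3, -21, 31, -41, -17, -32, -46, 14] -> [31, -41, -17, -32, -46, 14] -> [31, -41, -17, -32] -> [31, -17, -32, -41] -> 4
  [-46, -46, 32, -48, 45, 35, 40, 0] -> [45, 35, 40, 0] -> [45, 35, 40, 0] -> [45, 40, 35, 0] -> 4
  [-44, -5, -21, 48, -15, -1, 38, -10, 20, -9] -> [-15, -1, 38, -10, 20, -9] -> [-15, -1, 38, -10] -> [38, -1, -10, -15] -> 4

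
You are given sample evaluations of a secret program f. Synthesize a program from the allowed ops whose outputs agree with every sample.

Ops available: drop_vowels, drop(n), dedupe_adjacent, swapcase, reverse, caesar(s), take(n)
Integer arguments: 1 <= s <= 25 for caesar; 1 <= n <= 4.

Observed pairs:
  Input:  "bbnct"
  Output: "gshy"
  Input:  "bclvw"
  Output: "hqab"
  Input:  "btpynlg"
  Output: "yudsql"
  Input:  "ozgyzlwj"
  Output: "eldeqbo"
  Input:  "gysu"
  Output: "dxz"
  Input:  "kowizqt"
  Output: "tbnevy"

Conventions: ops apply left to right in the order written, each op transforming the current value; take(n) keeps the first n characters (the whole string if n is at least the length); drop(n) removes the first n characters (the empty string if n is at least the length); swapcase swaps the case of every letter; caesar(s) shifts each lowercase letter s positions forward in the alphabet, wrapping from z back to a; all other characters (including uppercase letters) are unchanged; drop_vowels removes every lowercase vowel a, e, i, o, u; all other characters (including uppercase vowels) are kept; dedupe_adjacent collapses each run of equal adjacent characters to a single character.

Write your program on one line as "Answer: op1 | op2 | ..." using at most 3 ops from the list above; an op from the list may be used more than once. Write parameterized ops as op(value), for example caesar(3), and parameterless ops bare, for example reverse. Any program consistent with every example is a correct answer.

caesar(5) | drop(1)

Check, running the answer program on each example:
  "bbnct" -> "ggshy" -> "gshy"
  "bclvw" -> "ghqab" -> "hqab"
  "btpynlg" -> "gyudsql" -> "yudsql"
  "ozgyzlwj" -> "teldeqbo" -> "eldeqbo"
  "gysu" -> "ldxz" -> "dxz"
  "kowizqt" -> "ptbnevy" -> "tbnevy"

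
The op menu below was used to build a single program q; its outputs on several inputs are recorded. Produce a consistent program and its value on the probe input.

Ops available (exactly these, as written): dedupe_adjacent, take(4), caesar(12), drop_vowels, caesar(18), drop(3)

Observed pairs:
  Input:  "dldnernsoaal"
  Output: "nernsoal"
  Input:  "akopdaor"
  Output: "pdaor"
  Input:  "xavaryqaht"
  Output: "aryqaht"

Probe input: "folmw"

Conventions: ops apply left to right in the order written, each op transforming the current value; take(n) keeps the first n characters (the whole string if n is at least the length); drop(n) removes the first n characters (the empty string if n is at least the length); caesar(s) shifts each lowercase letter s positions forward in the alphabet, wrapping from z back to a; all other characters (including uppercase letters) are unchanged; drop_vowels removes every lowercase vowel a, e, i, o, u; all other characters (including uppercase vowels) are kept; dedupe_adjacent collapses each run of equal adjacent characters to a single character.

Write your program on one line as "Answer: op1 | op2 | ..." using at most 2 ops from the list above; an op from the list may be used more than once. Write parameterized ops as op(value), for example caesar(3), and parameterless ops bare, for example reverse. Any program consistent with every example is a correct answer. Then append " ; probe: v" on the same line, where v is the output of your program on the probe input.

dedupe_adjacent | drop(3) ; probe: "mw"

Check, running the answer program on each example:
  "dldnernsoaal" -> "dldnernsoal" -> "nernsoal"
  "akopdaor" -> "akopdaor" -> "pdaor"
  "xavaryqaht" -> "xavaryqaht" -> "aryqaht"
  probe: "folmw" -> "folmw" -> "mw"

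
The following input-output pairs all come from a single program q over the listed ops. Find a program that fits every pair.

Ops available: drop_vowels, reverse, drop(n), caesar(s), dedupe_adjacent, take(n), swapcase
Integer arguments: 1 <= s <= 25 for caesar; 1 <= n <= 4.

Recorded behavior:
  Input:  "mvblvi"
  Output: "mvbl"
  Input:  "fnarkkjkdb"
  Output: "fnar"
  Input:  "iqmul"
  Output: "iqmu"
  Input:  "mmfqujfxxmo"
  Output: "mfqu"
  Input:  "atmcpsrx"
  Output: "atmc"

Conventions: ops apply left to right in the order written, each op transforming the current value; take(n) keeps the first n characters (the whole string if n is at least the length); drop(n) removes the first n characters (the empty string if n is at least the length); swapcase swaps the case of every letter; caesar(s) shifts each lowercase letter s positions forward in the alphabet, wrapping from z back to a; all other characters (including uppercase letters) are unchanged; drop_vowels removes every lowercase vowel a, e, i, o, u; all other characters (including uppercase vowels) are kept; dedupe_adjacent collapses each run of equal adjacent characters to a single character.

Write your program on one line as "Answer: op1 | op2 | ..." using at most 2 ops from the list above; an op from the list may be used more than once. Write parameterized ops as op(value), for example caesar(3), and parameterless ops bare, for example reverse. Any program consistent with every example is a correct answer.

dedupe_adjacent | take(4)

Check, running the answer program on each example:
  "mvblvi" -> "mvblvi" -> "mvbl"
  "fnarkkjkdb" -> "fnarkjkdb" -> "fnar"
  "iqmul" -> "iqmul" -> "iqmu"
  "mmfqujfxxmo" -> "mfqujfxmo" -> "mfqu"
  "atmcpsrx" -> "atmcpsrx" -> "atmc"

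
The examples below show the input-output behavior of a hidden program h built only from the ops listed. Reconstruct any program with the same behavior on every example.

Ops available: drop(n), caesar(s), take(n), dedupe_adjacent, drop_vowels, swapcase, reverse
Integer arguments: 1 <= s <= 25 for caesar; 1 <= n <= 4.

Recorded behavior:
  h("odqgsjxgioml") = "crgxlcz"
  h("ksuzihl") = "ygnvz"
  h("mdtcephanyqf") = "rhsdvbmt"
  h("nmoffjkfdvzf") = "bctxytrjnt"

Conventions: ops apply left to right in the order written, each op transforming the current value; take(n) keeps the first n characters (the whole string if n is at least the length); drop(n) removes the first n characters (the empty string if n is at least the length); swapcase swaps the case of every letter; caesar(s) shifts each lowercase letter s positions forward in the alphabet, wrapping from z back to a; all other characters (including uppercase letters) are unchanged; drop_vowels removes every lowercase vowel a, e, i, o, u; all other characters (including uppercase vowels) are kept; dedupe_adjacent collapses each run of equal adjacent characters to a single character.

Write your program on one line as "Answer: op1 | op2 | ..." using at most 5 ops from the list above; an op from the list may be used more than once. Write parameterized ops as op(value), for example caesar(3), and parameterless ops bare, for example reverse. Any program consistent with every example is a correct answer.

caesar(18) | dedupe_adjacent | drop_vowels | caesar(22) | drop_vowels

Check, running the answer program on each example:
  "odqgsjxgioml" -> "gviykbpyaged" -> "gviykbpyaged" -> "gvykbpygd" -> "crugxlucz" -> "crgxlcz"
  "ksuzihl" -> "ckmrazd" -> "ckmrazd" -> "ckmrzd" -> "yginvz" -> "ygnvz"
  "mdtcephanyqf" -> "evluwhzsfqix" -> "evluwhzsfqix" -> "vlwhzsfqx" -> "rhsdvobmt" -> "rhsdvbmt"
  "nmoffjkfdvzf" -> "fegxxbcxvnrx" -> "fegxbcxvnrx" -> "fgxbcxvnrx" -> "bctxytrjnt" -> "bctxytrjnt"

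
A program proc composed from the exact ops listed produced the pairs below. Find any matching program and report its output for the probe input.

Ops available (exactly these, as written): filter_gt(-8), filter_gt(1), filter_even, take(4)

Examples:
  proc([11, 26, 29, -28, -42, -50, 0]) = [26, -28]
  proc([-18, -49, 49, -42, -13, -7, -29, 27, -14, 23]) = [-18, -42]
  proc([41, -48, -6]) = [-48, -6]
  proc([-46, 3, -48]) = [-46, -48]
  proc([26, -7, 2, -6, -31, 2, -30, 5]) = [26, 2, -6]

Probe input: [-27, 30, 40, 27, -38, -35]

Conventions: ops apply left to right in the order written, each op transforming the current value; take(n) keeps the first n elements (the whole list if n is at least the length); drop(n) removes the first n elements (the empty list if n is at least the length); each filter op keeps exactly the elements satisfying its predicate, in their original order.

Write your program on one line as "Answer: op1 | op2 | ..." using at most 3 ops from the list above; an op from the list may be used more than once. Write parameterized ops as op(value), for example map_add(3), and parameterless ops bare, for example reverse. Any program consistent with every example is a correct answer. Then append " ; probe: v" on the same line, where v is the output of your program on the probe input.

take(4) | filter_even ; probe: [30, 40]

Check, running the answer program on each example:
  [11, 26, 29, -28, -42, -50, 0] -> [11, 26, 29, -28] -> [26, -28]
  [-18, -49, 49, -42, -13, -7, -29, 27, -14, 23] -> [-18, -49, 49, -42] -> [-18, -42]
  [41, -48, -6] -> [41, -48, -6] -> [-48, -6]
  [-46, 3, -48] -> [-46, 3, -48] -> [-46, -48]
  [26, -7, 2, -6, -31, 2, -30, 5] -> [26, -7, 2, -6] -> [26, 2, -6]
  probe: [-27, 30, 40, 27, -38, -35] -> [-27, 30, 40, 27] -> [30, 40]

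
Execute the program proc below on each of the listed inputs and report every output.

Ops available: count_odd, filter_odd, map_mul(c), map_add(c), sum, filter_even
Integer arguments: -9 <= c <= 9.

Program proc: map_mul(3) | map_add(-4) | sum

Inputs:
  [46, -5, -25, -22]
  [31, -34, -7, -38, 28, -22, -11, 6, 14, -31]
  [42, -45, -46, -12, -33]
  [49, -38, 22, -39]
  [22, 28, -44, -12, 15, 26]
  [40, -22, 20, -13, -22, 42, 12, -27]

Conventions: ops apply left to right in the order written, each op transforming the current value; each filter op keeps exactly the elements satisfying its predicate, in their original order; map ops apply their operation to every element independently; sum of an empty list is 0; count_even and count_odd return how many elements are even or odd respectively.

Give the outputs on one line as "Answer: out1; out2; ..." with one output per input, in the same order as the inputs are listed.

Execution, op by op:
  [46, -5, -25, -22] -> [138, -15, -75, -66] -> [134, -19, -79, -70] -> -34
  [31, -34, -7, -38, 28, -22, -11, 6, 14, -31] -> [93, -102, -21, -114, 84, -66, -33, 18, 42, -93] -> [89, -106, -25, -118, 80, -70, -37, 14, 38, -97] -> -232
  [42, -45, -46, -12, -33] -> [126, -135, -138, -36, -99] -> [122, -139, -142, -40, -103] -> -302
  [49, -38, 22, -39] -> [147, -114, 66, -117] -> [143, -118, 62, -121] -> -34
  [22, 28, -44, -12, 15, 26] -> [66, 84, -132, -36, 45, 78] -> [62, 80, -136, -40, 41, 74] -> 81
  [40, -22, 20, -13, -22, 42, 12, -27] -> [120, -66, 60, -39, -66, 126, 36, -81] -> [116, -70, 56, -43, -70, 122, 32, -85] -> 58

-34; -232; -302; -34; 81; 58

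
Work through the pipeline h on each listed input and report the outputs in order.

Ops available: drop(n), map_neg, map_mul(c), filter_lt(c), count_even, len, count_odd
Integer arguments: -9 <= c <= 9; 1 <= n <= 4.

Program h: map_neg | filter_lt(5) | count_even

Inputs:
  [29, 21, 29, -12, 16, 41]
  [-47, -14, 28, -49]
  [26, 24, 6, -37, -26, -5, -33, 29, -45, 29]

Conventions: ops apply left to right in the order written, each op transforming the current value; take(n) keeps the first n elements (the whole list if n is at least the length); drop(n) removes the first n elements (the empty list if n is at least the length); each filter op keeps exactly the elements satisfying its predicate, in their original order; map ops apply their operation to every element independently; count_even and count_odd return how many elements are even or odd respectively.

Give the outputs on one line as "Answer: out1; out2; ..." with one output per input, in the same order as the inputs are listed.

1; 1; 3

Execution, op by op:
  [29, 21, 29, -12, 16, 41] -> [-29, -21, -29, 12, -16, -41] -> [-29, -21, -29, -16, -41] -> 1
  [-47, -14, 28, -49] -> [47, 14, -28, 49] -> [-28] -> 1
  [26, 24, 6, -37, -26, -5, -33, 29, -45, 29] -> [-26, -24, -6, 37, 26, 5, 33, -29, 45, -29] -> [-26, -24, -6, -29, -29] -> 3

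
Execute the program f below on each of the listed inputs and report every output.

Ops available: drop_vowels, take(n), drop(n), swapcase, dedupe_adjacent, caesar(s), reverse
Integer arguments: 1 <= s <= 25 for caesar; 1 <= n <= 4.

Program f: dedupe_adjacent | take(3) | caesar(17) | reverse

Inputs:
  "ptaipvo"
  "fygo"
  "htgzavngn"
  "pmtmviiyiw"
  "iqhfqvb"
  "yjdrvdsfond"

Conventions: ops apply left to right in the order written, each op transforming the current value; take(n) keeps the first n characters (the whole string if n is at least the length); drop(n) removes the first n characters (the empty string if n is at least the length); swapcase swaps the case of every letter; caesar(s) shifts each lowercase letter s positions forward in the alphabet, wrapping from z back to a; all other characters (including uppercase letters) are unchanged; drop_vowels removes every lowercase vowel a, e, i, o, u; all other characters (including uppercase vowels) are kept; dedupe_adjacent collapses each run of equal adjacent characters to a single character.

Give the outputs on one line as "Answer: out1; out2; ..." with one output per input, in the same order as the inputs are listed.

"rkg"; "xpw"; "xky"; "kdg"; "yhz"; "uap"

Execution, op by op:
  "ptaipvo" -> "ptaipvo" -> "pta" -> "gkr" -> "rkg"
  "fygo" -> "fygo" -> "fyg" -> "wpx" -> "xpw"
  "htgzavngn" -> "htgzavngn" -> "htg" -> "ykx" -> "xky"
  "pmtmviiyiw" -> "pmtmviyiw" -> "pmt" -> "gdk" -> "kdg"
  "iqhfqvb" -> "iqhfqvb" -> "iqh" -> "zhy" -> "yhz"
  "yjdrvdsfond" -> "yjdrvdsfond" -> "yjd" -> "pau" -> "uap"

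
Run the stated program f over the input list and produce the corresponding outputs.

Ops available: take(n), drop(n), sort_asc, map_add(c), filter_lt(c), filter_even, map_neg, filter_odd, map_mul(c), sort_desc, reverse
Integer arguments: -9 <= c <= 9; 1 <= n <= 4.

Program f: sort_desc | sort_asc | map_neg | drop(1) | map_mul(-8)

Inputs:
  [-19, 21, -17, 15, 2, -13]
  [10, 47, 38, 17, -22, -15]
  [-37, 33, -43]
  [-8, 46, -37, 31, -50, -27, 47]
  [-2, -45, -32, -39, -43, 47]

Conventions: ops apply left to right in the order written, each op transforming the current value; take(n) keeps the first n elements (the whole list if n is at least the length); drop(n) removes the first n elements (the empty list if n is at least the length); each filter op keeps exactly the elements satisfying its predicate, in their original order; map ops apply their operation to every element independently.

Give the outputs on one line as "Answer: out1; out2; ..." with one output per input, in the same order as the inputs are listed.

Execution, op by op:
  [-19, 21, -17, 15, 2, -13] -> [21, 15, 2, -13, -17, -19] -> [-19, -17, -13, 2, 15, 21] -> [19, 17, 13, -2, -15, -21] -> [17, 13, -2, -15, -21] -> [-136, -104, 16, 120, 168]
  [10, 47, 38, 17, -22, -15] -> [47, 38, 17, 10, -15, -22] -> [-22, -15, 10, 17, 38, 47] -> [22, 15, -10, -17, -38, -47] -> [15, -10, -17, -38, -47] -> [-120, 80, 136, 304, 376]
  [-37, 33, -43] -> [33, -37, -43] -> [-43, -37, 33] -> [43, 37, -33] -> [37, -33] -> [-296, 264]
  [-8, 46, -37, 31, -50, -27, 47] -> [47, 46, 31, -8, -27, -37, -50] -> [-50, -37, -27, -8, 31, 46, 47] -> [50, 37, 27, 8, -31, -46, -47] -> [37, 27, 8, -31, -46, -47] -> [-296, -216, -64, 248, 368, 376]
  [-2, -45, -32, -39, -43, 47] -> [47, -2, -32, -39, -43, -45] -> [-45, -43, -39, -32, -2, 47] -> [45, 43, 39, 32, 2, -47] -> [43, 39, 32, 2, -47] -> [-344, -312, -256, -16, 376]

[-136, -104, 16, 120, 168]; [-120, 80, 136, 304, 376]; [-296, 264]; [-296, -216, -64, 248, 368, 376]; [-344, -312, -256, -16, 376]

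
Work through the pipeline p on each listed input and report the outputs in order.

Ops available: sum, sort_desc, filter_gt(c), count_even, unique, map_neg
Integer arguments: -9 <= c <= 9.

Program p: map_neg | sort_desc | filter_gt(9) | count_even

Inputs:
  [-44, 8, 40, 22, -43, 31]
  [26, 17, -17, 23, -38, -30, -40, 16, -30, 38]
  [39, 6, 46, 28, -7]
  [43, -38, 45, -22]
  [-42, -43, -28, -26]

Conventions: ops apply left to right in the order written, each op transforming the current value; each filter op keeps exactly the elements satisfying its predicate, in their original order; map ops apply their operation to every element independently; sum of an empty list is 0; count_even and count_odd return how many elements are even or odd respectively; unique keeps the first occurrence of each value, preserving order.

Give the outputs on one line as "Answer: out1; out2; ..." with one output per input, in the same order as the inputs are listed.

1; 4; 0; 2; 3

Execution, op by op:
  [-44, 8, 40, 22, -43, 31] -> [44, -8, -40, -22, 43, -31] -> [44, 43, -8, -22, -31, -40] -> [44, 43] -> 1
  [26, 17, -17, 23, -38, -30, -40, 16, -30, 38] -> [-26, -17, 17, -23, 38, 30, 40, -16, 30, -38] -> [40, 38, 30, 30, 17, -16, -17, -23, -26, -38] -> [40, 38, 30, 30, 17] -> 4
  [39, 6, 46, 28, -7] -> [-39, -6, -46, -28, 7] -> [7, -6, -28, -39, -46] -> [] -> 0
  [43, -38, 45, -22] -> [-43, 38, -45, 22] -> [38, 22, -43, -45] -> [38, 22] -> 2
  [-42, -43, -28, -26] -> [42, 43, 28, 26] -> [43, 42, 28, 26] -> [43, 42, 28, 26] -> 3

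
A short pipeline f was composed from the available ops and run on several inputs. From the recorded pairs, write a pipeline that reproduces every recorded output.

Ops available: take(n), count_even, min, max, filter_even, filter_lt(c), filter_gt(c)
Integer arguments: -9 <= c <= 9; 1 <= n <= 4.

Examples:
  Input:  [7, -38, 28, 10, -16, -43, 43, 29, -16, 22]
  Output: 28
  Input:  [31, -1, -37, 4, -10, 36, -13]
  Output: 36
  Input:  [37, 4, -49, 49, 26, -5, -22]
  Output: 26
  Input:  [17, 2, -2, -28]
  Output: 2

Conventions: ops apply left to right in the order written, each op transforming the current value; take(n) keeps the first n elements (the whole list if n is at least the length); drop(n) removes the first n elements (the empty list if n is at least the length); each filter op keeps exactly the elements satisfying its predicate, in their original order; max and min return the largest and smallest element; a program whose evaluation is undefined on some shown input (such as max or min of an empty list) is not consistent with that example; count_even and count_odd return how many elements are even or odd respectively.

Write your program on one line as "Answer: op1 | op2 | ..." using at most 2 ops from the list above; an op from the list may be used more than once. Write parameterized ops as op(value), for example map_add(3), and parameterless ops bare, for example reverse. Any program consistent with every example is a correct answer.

filter_even | max

Check, running the answer program on each example:
  [7, -38, 28, 10, -16, -43, 43, 29, -16, 22] -> [-38, 28, 10, -16, -16, 22] -> 28
  [31, -1, -37, 4, -10, 36, -13] -> [4, -10, 36] -> 36
  [37, 4, -49, 49, 26, -5, -22] -> [4, 26, -22] -> 26
  [17, 2, -2, -28] -> [2, -2, -28] -> 2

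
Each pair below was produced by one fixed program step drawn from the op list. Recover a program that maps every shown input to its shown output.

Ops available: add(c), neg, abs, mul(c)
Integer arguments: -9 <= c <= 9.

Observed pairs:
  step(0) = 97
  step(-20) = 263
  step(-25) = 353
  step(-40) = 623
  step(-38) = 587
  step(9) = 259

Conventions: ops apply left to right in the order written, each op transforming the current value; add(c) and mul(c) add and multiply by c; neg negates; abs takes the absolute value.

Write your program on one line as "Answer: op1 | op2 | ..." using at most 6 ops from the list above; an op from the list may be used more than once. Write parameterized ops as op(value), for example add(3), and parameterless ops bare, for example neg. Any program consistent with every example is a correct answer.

add(5) | mul(-9) | mul(-2) | add(7) | neg | abs

Check, running the answer program on each example:
  0 -> 5 -> -45 -> 90 -> 97 -> -97 -> 97
  -20 -> -15 -> 135 -> -270 -> -263 -> 263 -> 263
  -25 -> -20 -> 180 -> -360 -> -353 -> 353 -> 353
  -40 -> -35 -> 315 -> -630 -> -623 -> 623 -> 623
  -38 -> -33 -> 297 -> -594 -> -587 -> 587 -> 587
  9 -> 14 -> -126 -> 252 -> 259 -> -259 -> 259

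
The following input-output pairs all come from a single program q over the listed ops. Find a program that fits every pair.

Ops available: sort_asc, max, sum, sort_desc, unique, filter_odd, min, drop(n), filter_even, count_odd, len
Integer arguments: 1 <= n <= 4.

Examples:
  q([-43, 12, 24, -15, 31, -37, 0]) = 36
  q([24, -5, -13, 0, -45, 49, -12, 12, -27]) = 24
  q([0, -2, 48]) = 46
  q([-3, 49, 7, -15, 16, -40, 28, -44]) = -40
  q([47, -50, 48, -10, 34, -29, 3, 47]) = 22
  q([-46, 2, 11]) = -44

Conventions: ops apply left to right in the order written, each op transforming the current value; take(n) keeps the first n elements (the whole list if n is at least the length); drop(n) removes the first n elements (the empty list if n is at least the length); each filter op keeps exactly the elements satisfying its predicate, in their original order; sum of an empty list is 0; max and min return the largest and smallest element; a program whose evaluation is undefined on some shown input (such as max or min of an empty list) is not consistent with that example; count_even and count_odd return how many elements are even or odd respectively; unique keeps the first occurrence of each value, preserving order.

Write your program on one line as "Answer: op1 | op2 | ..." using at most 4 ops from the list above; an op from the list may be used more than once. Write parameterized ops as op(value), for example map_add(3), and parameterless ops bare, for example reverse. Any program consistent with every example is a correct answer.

filter_even | sort_asc | sum

Check, running the answer program on each example:
  [-43, 12, 24, -15, 31, -37, 0] -> [12, 24, 0] -> [0, 12, 24] -> 36
  [24, -5, -13, 0, -45, 49, -12, 12, -27] -> [24, 0, -12, 12] -> [-12, 0, 12, 24] -> 24
  [0, -2, 48] -> [0, -2, 48] -> [-2, 0, 48] -> 46
  [-3, 49, 7, -15, 16, -40, 28, -44] -> [16, -40, 28, -44] -> [-44, -40, 16, 28] -> -40
  [47, -50, 48, -10, 34, -29, 3, 47] -> [-50, 48, -10, 34] -> [-50, -10, 34, 48] -> 22
  [-46, 2, 11] -> [-46, 2] -> [-46, 2] -> -44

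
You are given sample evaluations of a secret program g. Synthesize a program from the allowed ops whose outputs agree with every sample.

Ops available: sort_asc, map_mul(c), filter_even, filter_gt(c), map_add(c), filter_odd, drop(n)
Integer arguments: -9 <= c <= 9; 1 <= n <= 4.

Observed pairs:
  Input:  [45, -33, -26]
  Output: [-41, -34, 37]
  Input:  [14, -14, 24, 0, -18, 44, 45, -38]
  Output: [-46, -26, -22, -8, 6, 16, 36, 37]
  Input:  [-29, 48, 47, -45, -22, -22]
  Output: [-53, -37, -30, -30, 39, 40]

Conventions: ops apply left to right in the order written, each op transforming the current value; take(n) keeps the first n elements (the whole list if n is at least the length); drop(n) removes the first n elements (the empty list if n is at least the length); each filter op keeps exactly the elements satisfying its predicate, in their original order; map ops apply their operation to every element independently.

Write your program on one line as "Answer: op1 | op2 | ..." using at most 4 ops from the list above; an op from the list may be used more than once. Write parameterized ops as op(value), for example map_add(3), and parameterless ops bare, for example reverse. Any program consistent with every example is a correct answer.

map_add(2) | map_add(-7) | sort_asc | map_add(-3)

Check, running the answer program on each example:
  [45, -33, -26] -> [47, -31, -24] -> [40, -38, -31] -> [-38, -31, 40] -> [-41, -34, 37]
  [14, -14, 24, 0, -18, 44, 45, -38] -> [16, -12, 26, 2, -16, 46, 47, -36] -> [9, -19, 19, -5, -23, 39, 40, -43] -> [-43, -23, -19, -5, 9, 19, 39, 40] -> [-46, -26, -22, -8, 6, 16, 36, 37]
  [-29, 48, 47, -45, -22, -22] -> [-27, 50, 49, -43, -20, -20] -> [-34, 43, 42, -50, -27, -27] -> [-50, -34, -27, -27, 42, 43] -> [-53, -37, -30, -30, 39, 40]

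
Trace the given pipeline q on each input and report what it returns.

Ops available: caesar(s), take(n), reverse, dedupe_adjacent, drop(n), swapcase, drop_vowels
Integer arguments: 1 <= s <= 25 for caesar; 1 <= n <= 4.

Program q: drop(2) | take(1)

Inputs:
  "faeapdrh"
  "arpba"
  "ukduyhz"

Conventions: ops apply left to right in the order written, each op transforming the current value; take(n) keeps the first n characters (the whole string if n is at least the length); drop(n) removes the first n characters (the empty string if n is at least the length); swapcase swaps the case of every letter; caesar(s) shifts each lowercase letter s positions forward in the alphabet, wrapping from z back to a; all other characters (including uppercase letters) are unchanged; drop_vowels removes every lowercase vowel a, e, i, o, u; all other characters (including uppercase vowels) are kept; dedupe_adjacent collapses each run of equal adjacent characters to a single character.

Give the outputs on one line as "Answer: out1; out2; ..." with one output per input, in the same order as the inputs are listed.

Execution, op by op:
  "faeapdrh" -> "eapdrh" -> "e"
  "arpba" -> "pba" -> "p"
  "ukduyhz" -> "duyhz" -> "d"

"e"; "p"; "d"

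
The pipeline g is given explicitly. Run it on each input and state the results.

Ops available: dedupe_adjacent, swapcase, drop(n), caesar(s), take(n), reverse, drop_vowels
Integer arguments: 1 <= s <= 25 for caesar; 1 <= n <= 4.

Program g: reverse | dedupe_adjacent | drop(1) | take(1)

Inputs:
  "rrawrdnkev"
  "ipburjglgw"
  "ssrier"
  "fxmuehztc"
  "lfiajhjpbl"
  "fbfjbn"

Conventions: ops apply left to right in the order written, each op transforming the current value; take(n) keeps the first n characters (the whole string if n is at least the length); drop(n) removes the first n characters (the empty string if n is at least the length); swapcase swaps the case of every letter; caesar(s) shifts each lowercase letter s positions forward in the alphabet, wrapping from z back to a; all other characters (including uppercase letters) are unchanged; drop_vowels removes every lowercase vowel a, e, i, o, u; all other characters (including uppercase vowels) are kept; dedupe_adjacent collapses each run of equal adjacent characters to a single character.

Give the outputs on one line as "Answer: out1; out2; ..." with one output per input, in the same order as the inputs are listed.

Execution, op by op:
  "rrawrdnkev" -> "vekndrwarr" -> "vekndrwar" -> "ekndrwar" -> "e"
  "ipburjglgw" -> "wglgjrubpi" -> "wglgjrubpi" -> "glgjrubpi" -> "g"
  "ssrier" -> "reirss" -> "reirs" -> "eirs" -> "e"
  "fxmuehztc" -> "ctzheumxf" -> "ctzheumxf" -> "tzheumxf" -> "t"
  "lfiajhjpbl" -> "lbpjhjaifl" -> "lbpjhjaifl" -> "bpjhjaifl" -> "b"
  "fbfjbn" -> "nbjfbf" -> "nbjfbf" -> "bjfbf" -> "b"

"e"; "g"; "e"; "t"; "b"; "b"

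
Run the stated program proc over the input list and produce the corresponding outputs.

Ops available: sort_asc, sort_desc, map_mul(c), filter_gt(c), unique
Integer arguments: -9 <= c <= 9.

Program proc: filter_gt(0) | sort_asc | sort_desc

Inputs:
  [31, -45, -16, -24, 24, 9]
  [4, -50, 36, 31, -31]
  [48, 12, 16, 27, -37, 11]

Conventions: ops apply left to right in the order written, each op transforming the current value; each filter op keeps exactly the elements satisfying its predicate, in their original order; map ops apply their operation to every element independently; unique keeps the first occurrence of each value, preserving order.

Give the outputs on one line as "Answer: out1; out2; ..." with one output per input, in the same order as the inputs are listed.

Execution, op by op:
  [31, -45, -16, -24, 24, 9] -> [31, 24, 9] -> [9, 24, 31] -> [31, 24, 9]
  [4, -50, 36, 31, -31] -> [4, 36, 31] -> [4, 31, 36] -> [36, 31, 4]
  [48, 12, 16, 27, -37, 11] -> [48, 12, 16, 27, 11] -> [11, 12, 16, 27, 48] -> [48, 27, 16, 12, 11]

[31, 24, 9]; [36, 31, 4]; [48, 27, 16, 12, 11]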